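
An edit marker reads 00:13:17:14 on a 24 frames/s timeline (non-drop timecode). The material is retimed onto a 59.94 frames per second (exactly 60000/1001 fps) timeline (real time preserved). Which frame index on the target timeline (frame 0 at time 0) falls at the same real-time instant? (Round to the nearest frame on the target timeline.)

Source frame index: (0×3600 + 13×60 + 17) × 24 + 14 = 19142.
Real time: 19142 / (24) = 9571/12 s.
Target frame: (9571/12) × (60000/1001) = 47855000/1001 ≈ 47807.193 → 47807.

frame 47807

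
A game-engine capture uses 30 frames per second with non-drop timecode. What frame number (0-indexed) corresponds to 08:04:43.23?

frame 872513

Total seconds to the label: (8 × 3600 + 4 × 60 + 43) = 29083.
Frame index = 29083 × 30 + 23 = 872513.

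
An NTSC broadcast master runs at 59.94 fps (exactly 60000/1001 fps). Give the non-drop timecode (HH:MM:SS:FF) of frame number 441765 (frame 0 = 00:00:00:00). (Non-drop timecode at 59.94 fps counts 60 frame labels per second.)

441765 ÷ 60 = 7362 full seconds, remainder 45 frames.
7362 s = 2 h 2 min 42 s.
Timecode: 02:02:42:45.

02:02:42:45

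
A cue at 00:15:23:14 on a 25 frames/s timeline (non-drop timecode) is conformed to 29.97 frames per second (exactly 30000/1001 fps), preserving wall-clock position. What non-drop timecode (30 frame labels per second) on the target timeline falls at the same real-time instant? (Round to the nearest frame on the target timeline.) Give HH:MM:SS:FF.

00:15:22:19

Source frame index: (0×3600 + 15×60 + 23) × 25 + 14 = 23089.
Real time: 23089 / (25) = 23089/25 s.
Target frame: (23089/25) × (30000/1001) = 2518800/91 ≈ 27679.121 → 27679.
At 30 labels/s: frame 27679 → 00:15:22:19.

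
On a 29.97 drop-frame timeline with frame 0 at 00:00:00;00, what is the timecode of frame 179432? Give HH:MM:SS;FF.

01:39:47;02

Ten DF minutes hold 17982 frames, so frame 179432 lies in block 9 (frames 161838–179819) with 17594 frames into that block.
The block's first minute is 1800 frames and the rest 1798 each; 17594 frames reaches minute 9, so 9 × 18 + 9 × 2 = 180 labels have been skipped so far.
Adding those back, label number 179432 + 180 = 179612 at 30 labels/s is 5987 s + 2 f = 1 h 39 min 47 s frame 2, i.e. 01:39:47;02.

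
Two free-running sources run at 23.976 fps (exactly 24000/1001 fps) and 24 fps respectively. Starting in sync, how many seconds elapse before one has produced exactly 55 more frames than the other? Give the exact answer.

55055/24 seconds

The gap grows by |24 − 24000/1001| = 24/1001 frames per second.
Time for a 55-frame gap: 55 ÷ (24/1001) = 55055/24 s.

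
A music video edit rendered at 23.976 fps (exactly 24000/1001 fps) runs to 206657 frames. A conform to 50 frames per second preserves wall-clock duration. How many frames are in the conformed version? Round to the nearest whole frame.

Frames at target rate = 206657 × (50) / (24000/1001) = 206863657/480 ≈ 430965.952.
Nearest whole frame: 430966.

430966 frames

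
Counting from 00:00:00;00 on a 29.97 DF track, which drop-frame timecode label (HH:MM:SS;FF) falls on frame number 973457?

09:01:21;01

Ten DF minutes hold 17982 frames, so frame 973457 lies in block 54 (frames 971028–989009) with 2429 frames into that block.
The block's first minute is 1800 frames and the rest 1798 each; 2429 frames reaches minute 1, so 54 × 18 + 1 × 2 = 974 labels have been skipped so far.
Adding those back, label number 973457 + 974 = 974431 at 30 labels/s is 32481 s + 1 f = 9 h 1 min 21 s frame 1, i.e. 09:01:21;01.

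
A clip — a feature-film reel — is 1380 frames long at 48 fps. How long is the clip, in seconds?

28.75 seconds

Running time = 1380 / (48) = 28.75 s.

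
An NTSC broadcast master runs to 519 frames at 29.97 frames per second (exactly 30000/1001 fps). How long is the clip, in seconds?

17.3173 seconds

Running time = 519 / (30000/1001) = 17.3173 s.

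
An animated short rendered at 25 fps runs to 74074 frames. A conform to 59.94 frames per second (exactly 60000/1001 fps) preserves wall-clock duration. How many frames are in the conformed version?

177600 frames

Target frames = source frames × (target rate / source rate) = 74074 × (60000/1001)/(25) = 74074 × 2400/1001 = 177600.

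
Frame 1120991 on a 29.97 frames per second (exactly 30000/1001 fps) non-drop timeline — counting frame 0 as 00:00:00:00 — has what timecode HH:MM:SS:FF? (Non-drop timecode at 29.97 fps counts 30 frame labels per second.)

10:22:46:11

1120991 ÷ 30 = 37366 full seconds, remainder 11 frames.
37366 s = 10 h 22 min 46 s.
Timecode: 10:22:46:11.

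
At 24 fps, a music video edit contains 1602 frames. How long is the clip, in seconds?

66.75 seconds

Running time = 1602 / (24) = 66.75 s.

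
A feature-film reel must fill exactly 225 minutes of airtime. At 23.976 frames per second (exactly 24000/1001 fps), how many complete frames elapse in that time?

225 min = 13500 s.
Frames = 13500 × 24000/1001 = 324000000/1001 ≈ 323676.3237.
Complete frames: 323676.

323676 frames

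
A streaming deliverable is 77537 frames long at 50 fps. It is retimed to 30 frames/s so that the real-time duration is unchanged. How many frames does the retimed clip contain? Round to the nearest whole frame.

46522 frames

Frames at target rate = 77537 × (30) / (50) = 232611/5 ≈ 46522.200.
Nearest whole frame: 46522.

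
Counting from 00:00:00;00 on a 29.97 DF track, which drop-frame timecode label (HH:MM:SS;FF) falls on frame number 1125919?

10:26:08;07

Each 10-minute DF block holds 10 × 60 × 30 − 9 × 2 = 17982 frames. 1125919 ÷ 17982 → 62 full blocks, remainder 11035.
Within the partial block the first minute is 1800 frames and each further minute 1798, so 6 further minute boundaries passed. Total skipped labels = 18 × 62 + 2 × 6 = 1128.
Non-drop label index = 1125919 + 1128 = 1127047; at 30 labels/s that is 10:26:08:07, i.e. DF 10:26:08;07.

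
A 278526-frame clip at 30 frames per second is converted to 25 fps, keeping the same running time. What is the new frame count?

Target frames = source frames × (target rate / source rate) = 278526 × (25)/(30) = 278526 × 5/6 = 232105.

232105 frames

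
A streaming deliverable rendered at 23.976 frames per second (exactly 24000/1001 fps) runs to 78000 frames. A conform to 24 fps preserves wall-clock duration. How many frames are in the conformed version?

Target frames = source frames × (target rate / source rate) = 78000 × (24)/(24000/1001) = 78000 × 1001/1000 = 78078.

78078 frames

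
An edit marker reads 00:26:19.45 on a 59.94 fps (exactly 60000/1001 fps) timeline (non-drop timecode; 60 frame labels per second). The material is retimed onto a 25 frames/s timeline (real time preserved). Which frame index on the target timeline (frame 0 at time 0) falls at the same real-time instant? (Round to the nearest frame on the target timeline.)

frame 39533

Source frame index: (0×3600 + 26×60 + 19) × 60 + 45 = 94785.
Real time: 94785 / (60000/1001) = 6325319/4000 s.
Target frame: (6325319/4000) × (25) = 6325319/160 ≈ 39533.244 → 39533.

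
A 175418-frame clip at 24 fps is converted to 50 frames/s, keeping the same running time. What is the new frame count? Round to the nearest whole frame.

Frames at target rate = 175418 × (50) / (24) = 2192725/6 ≈ 365454.167.
Nearest whole frame: 365454.

365454 frames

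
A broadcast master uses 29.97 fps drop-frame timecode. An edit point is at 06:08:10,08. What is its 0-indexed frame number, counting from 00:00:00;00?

662044

As if non-drop at 30 labels/s: (6 × 3600 + 8 × 60 + 10) × 30 + 8 = 662708.
Minute boundaries passed: 368; those not divisible by 10: 368 − 36 = 332; dropped labels = 2 × 332 = 664.
Actual frame index = 662708 − 664 = 662044.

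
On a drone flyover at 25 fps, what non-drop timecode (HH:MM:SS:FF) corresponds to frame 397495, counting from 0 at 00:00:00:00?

397495 ÷ 25 = 15899 full seconds, remainder 20 frames.
15899 s = 4 h 24 min 59 s.
Timecode: 04:24:59:20.

04:24:59:20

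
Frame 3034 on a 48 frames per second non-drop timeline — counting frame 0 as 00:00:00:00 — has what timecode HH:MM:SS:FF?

3034 ÷ 48 = 63 full seconds, remainder 10 frames.
63 s = 0 h 1 min 3 s.
Timecode: 00:01:03:10.

00:01:03:10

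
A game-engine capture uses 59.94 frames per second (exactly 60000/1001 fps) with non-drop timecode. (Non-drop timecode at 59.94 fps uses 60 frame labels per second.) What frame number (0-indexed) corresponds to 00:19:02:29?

frame 68549

Total seconds to the label: (0 × 3600 + 19 × 60 + 2) = 1142.
Frame index = 1142 × 60 + 29 = 68549.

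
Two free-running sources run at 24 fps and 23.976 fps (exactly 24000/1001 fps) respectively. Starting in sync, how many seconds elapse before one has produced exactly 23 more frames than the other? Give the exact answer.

23023/24 seconds

The gap grows by |24000/1001 − 24| = 24/1001 frames per second.
Time for a 23-frame gap: 23 ÷ (24/1001) = 23023/24 s.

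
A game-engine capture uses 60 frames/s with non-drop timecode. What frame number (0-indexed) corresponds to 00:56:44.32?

frame 204272

Total seconds to the label: (0 × 3600 + 56 × 60 + 44) = 3404.
Frame index = 3404 × 60 + 32 = 204272.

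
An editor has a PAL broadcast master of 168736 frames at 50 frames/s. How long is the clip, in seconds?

3374.72 seconds

Running time = 168736 / (50) = 3374.72 s.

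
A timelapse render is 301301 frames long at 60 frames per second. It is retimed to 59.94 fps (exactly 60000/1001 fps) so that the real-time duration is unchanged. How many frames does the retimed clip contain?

Target frames = source frames × (target rate / source rate) = 301301 × (60000/1001)/(60) = 301301 × 1000/1001 = 301000.

301000 frames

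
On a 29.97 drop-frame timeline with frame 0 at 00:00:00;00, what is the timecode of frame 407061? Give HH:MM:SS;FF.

Each 10-minute DF block holds 10 × 60 × 30 − 9 × 2 = 17982 frames. 407061 ÷ 17982 → 22 full blocks, remainder 11457.
Within the partial block the first minute is 1800 frames and each further minute 1798, so 6 further minute boundaries passed. Total skipped labels = 18 × 22 + 2 × 6 = 408.
Non-drop label index = 407061 + 408 = 407469; at 30 labels/s that is 03:46:22:09, i.e. DF 03:46:22;09.

03:46:22;09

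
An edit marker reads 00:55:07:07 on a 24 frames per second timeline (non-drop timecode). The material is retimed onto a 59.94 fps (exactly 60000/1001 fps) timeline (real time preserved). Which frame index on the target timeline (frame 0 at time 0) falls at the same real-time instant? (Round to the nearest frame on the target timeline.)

Source frame index: (0×3600 + 55×60 + 7) × 24 + 7 = 79375.
Real time: 79375 / (24) = 79375/24 s.
Target frame: (79375/24) × (60000/1001) = 198437500/1001 ≈ 198239.261 → 198239.

frame 198239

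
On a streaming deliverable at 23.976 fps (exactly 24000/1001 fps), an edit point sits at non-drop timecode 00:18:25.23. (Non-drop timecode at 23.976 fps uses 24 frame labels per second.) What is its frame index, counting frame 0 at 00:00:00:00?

frame 26543

Total seconds to the label: (0 × 3600 + 18 × 60 + 25) = 1105.
Frame index = 1105 × 24 + 23 = 26543.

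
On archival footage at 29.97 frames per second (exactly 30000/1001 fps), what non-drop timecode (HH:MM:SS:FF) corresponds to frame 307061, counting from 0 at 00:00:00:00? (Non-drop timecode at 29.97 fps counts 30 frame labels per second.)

02:50:35:11

307061 ÷ 30 = 10235 full seconds, remainder 11 frames.
10235 s = 2 h 50 min 35 s.
Timecode: 02:50:35:11.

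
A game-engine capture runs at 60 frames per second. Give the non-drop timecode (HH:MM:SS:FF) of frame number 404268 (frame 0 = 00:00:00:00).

01:52:17:48

404268 ÷ 60 = 6737 full seconds, remainder 48 frames.
6737 s = 1 h 52 min 17 s.
Timecode: 01:52:17:48.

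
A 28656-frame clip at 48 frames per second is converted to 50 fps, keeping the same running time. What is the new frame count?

Target frames = source frames × (target rate / source rate) = 28656 × (50)/(48) = 28656 × 25/24 = 29850.

29850 frames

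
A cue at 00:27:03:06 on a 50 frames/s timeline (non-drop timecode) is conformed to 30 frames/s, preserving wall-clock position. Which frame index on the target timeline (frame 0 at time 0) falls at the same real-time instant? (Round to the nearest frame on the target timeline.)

Source frame index: (0×3600 + 27×60 + 3) × 50 + 6 = 81156.
Real time: 81156 / (50) = 40578/25 s.
Target frame: (40578/25) × (30) = 243468/5 ≈ 48693.600 → 48694.

frame 48694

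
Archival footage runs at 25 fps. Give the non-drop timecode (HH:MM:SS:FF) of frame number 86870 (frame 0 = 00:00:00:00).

00:57:54:20

86870 ÷ 25 = 3474 full seconds, remainder 20 frames.
3474 s = 0 h 57 min 54 s.
Timecode: 00:57:54:20.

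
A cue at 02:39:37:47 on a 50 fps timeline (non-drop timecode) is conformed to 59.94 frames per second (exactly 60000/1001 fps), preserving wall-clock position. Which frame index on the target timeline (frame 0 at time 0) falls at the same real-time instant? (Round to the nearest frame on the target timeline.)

Source frame index: (2×3600 + 39×60 + 37) × 50 + 47 = 478897.
Real time: 478897 / (50) = 478897/50 s.
Target frame: (478897/50) × (60000/1001) = 574676400/1001 ≈ 574102.298 → 574102.

frame 574102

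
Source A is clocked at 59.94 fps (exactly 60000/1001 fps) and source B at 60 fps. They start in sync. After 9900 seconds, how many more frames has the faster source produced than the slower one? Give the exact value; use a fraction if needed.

54000/91 frames

A emits 60000/1001 × 9900 = 54000000/91 frames; B emits 60 × 9900 = 594000.
Difference = 54000/91 frames (≈ 593.4066); B is ahead of A.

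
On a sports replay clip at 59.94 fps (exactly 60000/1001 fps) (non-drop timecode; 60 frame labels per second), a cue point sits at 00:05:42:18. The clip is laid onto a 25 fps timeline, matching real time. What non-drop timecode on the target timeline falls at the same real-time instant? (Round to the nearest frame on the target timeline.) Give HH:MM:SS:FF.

00:05:42:16

Source frame index: (0×3600 + 5×60 + 42) × 60 + 18 = 20538.
Real time: 20538 / (60000/1001) = 3426423/10000 s.
Target frame: (3426423/10000) × (25) = 3426423/400 ≈ 8566.058 → 8566.
At 25 labels/s: frame 8566 → 00:05:42:16.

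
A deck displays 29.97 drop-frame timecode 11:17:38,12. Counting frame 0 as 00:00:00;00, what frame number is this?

Complete 10-minute blocks: 67, each 17982 frames → 1204794.
Remaining 7 whole minutes in the current block: 1800 + 6 × 1798 = 12588 frames.
Within the current minute: 38 × 30 + 12 − 2 = 1150 (labels ;00/;01 skipped at this minute). Total = 1204794 + 12588 + 1150 = 1218532.

1218532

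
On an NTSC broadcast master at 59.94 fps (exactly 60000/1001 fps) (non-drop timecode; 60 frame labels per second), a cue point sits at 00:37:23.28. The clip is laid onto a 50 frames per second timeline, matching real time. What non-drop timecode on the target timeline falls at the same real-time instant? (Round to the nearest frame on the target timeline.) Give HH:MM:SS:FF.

Source frame index: (0×3600 + 37×60 + 23) × 60 + 28 = 134608.
Real time: 134608 / (60000/1001) = 8421413/3750 s.
Target frame: (8421413/3750) × (50) = 8421413/75 ≈ 112285.507 → 112286.
At 50 labels/s: frame 112286 → 00:37:25:36.

00:37:25:36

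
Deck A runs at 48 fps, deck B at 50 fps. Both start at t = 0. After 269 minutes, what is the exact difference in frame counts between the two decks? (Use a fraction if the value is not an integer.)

269 min = 16140 s.
A emits 48 × 16140 = 774720 frames; B emits 50 × 16140 = 807000.
Difference = 32280 frames; B is ahead of A.

32280 frames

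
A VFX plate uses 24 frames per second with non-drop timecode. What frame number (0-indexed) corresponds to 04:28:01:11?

Total seconds to the label: (4 × 3600 + 28 × 60 + 1) = 16081.
Frame index = 16081 × 24 + 11 = 385955.

frame 385955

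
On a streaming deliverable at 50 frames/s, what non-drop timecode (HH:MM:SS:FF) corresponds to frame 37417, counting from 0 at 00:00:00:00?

00:12:28:17

37417 ÷ 50 = 748 full seconds, remainder 17 frames.
748 s = 0 h 12 min 28 s.
Timecode: 00:12:28:17.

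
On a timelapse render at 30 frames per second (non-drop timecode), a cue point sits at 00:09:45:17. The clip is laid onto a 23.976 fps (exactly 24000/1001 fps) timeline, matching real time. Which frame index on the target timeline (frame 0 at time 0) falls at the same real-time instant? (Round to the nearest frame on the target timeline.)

Source frame index: (0×3600 + 9×60 + 45) × 30 + 17 = 17567.
Real time: 17567 / (30) = 17567/30 s.
Target frame: (17567/30) × (24000/1001) = 1277600/91 ≈ 14039.560 → 14040.

frame 14040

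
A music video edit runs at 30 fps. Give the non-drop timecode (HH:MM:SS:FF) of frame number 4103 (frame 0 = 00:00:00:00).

4103 ÷ 30 = 136 full seconds, remainder 23 frames.
136 s = 0 h 2 min 16 s.
Timecode: 00:02:16:23.

00:02:16:23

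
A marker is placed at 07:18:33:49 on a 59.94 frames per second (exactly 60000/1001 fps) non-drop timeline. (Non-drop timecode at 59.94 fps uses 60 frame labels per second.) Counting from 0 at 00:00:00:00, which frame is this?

frame 1578829

Total seconds to the label: (7 × 3600 + 18 × 60 + 33) = 26313.
Frame index = 26313 × 60 + 49 = 1578829.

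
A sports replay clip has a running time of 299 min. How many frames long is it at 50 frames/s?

299 min = 17940 s.
Frames = 17940 × 50 = 897000.

897000 frames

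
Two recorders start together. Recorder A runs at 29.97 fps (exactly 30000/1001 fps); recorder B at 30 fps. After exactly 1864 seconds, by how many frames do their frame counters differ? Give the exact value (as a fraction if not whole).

55920/1001 frames

A emits 30000/1001 × 1864 = 55920000/1001 frames; B emits 30 × 1864 = 55920.
Difference = 55920/1001 frames (≈ 55.8641); B is ahead of A.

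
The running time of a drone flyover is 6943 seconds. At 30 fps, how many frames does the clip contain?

Frames = 6943 × 30 = 208290.

208290 frames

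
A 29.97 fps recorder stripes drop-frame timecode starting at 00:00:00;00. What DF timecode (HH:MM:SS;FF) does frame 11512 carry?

00:06:24;04

Each 10-minute DF block holds 10 × 60 × 30 − 9 × 2 = 17982 frames. 11512 ÷ 17982 → 0 full blocks, remainder 11512.
Within the partial block the first minute is 1800 frames and each further minute 1798, so 6 further minute boundaries passed. Total skipped labels = 18 × 0 + 2 × 6 = 12.
Non-drop label index = 11512 + 12 = 11524; at 30 labels/s that is 00:06:24:04, i.e. DF 00:06:24;04.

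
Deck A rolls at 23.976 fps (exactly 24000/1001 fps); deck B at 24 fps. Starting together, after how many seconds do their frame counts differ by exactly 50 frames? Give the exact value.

25025/12 seconds

The gap grows by |24 − 24000/1001| = 24/1001 frames per second.
Time for a 50-frame gap: 50 ÷ (24/1001) = 25025/12 s.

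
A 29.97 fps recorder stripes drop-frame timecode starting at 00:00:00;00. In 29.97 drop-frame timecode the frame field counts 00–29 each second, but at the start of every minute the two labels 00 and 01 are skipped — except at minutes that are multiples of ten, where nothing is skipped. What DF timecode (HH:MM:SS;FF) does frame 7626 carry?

Ten DF minutes hold 17982 frames, so frame 7626 lies in block 0 (frames 0–17981) with 7626 frames into that block.
The block's first minute is 1800 frames and the rest 1798 each; 7626 frames reaches minute 4, so 0 × 18 + 4 × 2 = 8 labels have been skipped so far.
Adding those back, label number 7626 + 8 = 7634 at 30 labels/s is 254 s + 14 f = 0 h 4 min 14 s frame 14, i.e. 00:04:14;14.

00:04:14;14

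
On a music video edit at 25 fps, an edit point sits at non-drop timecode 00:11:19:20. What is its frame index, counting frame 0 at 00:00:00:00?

Total seconds to the label: (0 × 3600 + 11 × 60 + 19) = 679.
Frame index = 679 × 25 + 20 = 16995.

frame 16995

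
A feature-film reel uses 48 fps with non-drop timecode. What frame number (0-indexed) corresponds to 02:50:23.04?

490708

Total seconds to the label: (2 × 3600 + 50 × 60 + 23) = 10223.
Frame index = 10223 × 48 + 4 = 490708.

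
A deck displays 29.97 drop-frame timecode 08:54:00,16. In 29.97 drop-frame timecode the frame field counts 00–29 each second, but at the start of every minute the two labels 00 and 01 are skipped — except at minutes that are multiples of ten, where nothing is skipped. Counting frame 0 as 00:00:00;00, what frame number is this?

Complete 10-minute blocks: 53, each 17982 frames → 953046.
Remaining 4 whole minutes in the current block: 1800 + 3 × 1798 = 7194 frames.
Within the current minute: 0 × 30 + 16 − 2 = 14 (labels ;00/;01 skipped at this minute). Total = 953046 + 7194 + 14 = 960254.

960254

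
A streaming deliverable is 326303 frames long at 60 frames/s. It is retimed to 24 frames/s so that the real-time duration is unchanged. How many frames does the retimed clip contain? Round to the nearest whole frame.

130521 frames

Frames at target rate = 326303 × (24) / (60) = 652606/5 ≈ 130521.200.
Nearest whole frame: 130521.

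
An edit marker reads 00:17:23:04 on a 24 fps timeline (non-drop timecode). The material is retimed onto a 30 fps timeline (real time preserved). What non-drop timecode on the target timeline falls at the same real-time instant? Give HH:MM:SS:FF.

Source frame index: (0×3600 + 17×60 + 23) × 24 + 4 = 25036.
Real time: 25036 / (24) = 6259/6 s.
Target frame: (6259/6) × (30) = 31295.
At 30 labels/s: frame 31295 → 00:17:23:05.

00:17:23:05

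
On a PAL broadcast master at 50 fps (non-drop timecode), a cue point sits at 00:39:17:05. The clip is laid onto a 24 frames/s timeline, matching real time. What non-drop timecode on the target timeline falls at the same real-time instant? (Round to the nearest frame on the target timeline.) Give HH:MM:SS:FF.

00:39:17:02

Source frame index: (0×3600 + 39×60 + 17) × 50 + 5 = 117855.
Real time: 117855 / (50) = 23571/10 s.
Target frame: (23571/10) × (24) = 282852/5 ≈ 56570.400 → 56570.
At 24 labels/s: frame 56570 → 00:39:17:02.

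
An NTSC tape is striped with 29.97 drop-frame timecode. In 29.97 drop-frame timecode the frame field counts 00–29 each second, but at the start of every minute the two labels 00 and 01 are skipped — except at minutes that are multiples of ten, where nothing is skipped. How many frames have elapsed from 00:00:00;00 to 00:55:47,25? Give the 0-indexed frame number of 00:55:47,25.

100335

Complete 10-minute blocks: 5, each 17982 frames → 89910.
Remaining 5 whole minutes in the current block: 1800 + 4 × 1798 = 8992 frames.
Within the current minute: 47 × 30 + 25 − 2 = 1433 (labels ;00/;01 skipped at this minute). Total = 89910 + 8992 + 1433 = 100335.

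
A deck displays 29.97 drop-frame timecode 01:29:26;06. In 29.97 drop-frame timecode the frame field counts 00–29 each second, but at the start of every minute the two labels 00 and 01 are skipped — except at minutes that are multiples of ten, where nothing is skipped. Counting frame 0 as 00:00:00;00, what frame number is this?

Complete 10-minute blocks: 8, each 17982 frames → 143856.
Remaining 9 whole minutes in the current block: 1800 + 8 × 1798 = 16184 frames.
Within the current minute: 26 × 30 + 6 − 2 = 784 (labels ;00/;01 skipped at this minute). Total = 143856 + 16184 + 784 = 160824.

160824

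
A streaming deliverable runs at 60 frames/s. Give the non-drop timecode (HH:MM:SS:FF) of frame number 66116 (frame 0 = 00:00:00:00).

00:18:21:56

66116 ÷ 60 = 1101 full seconds, remainder 56 frames.
1101 s = 0 h 18 min 21 s.
Timecode: 00:18:21:56.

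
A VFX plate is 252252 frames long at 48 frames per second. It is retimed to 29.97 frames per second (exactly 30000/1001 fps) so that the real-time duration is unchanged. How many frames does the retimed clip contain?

Target frames = source frames × (target rate / source rate) = 252252 × (30000/1001)/(48) = 252252 × 625/1001 = 157500.

157500 frames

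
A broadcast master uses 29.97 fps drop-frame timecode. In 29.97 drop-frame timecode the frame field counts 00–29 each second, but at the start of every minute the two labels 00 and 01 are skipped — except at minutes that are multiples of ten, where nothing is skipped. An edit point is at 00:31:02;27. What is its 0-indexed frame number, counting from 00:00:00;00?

55831

Complete 10-minute blocks: 3, each 17982 frames → 53946.
Remaining 1 whole minute in the current block: 1800 + 0 × 1798 = 1800 frames.
Within the current minute: 2 × 30 + 27 − 2 = 85 (labels ;00/;01 skipped at this minute). Total = 53946 + 1800 + 85 = 55831.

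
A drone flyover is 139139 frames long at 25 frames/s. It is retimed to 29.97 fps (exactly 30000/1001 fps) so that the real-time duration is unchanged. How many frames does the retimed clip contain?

Target frames = source frames × (target rate / source rate) = 139139 × (30000/1001)/(25) = 139139 × 1200/1001 = 166800.

166800 frames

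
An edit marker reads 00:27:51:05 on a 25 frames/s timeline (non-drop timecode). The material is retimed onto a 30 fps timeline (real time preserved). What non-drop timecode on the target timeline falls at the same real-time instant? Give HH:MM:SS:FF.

00:27:51:06

Source frame index: (0×3600 + 27×60 + 51) × 25 + 5 = 41780.
Real time: 41780 / (25) = 8356/5 s.
Target frame: (8356/5) × (30) = 50136.
At 30 labels/s: frame 50136 → 00:27:51:06.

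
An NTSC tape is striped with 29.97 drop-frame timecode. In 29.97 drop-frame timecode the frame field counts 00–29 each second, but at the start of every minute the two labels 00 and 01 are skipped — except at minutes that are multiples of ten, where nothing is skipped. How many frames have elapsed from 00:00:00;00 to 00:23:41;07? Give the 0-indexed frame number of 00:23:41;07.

42595

As if non-drop at 30 labels/s: (0 × 3600 + 23 × 60 + 41) × 30 + 7 = 42637.
Minute boundaries passed: 23; those not divisible by 10: 23 − 2 = 21; dropped labels = 2 × 21 = 42.
Actual frame index = 42637 − 42 = 42595.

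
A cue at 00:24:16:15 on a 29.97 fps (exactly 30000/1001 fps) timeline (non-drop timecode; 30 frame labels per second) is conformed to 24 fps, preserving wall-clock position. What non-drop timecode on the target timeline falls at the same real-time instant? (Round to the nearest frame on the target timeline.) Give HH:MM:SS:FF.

Source frame index: (0×3600 + 24×60 + 16) × 30 + 15 = 43695.
Real time: 43695 / (30000/1001) = 2915913/2000 s.
Target frame: (2915913/2000) × (24) = 8747739/250 ≈ 34990.956 → 34991.
At 24 labels/s: frame 34991 → 00:24:17:23.

00:24:17:23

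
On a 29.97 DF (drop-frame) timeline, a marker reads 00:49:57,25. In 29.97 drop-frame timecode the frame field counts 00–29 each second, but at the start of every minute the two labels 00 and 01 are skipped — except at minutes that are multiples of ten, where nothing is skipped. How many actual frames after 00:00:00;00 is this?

89845

Complete 10-minute blocks: 4, each 17982 frames → 71928.
Remaining 9 whole minutes in the current block: 1800 + 8 × 1798 = 16184 frames.
Within the current minute: 57 × 30 + 25 − 2 = 1733 (labels ;00/;01 skipped at this minute). Total = 71928 + 16184 + 1733 = 89845.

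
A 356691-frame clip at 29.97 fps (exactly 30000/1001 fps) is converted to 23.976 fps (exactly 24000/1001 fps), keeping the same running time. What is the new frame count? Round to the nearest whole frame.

285353 frames

Frames at target rate = 356691 × (24000/1001) / (30000/1001) = 1426764/5 ≈ 285352.800.
Nearest whole frame: 285353.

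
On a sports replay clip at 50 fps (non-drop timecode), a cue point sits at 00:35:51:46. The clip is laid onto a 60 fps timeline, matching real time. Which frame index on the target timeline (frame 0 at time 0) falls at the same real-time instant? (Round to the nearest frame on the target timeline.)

frame 129115

Source frame index: (0×3600 + 35×60 + 51) × 50 + 46 = 107596.
Real time: 107596 / (50) = 53798/25 s.
Target frame: (53798/25) × (60) = 645576/5 ≈ 129115.200 → 129115.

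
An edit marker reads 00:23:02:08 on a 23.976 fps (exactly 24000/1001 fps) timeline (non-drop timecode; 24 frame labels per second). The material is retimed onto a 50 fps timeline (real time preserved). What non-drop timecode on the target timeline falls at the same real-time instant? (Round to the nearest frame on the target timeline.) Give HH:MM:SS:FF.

00:23:03:36

Source frame index: (0×3600 + 23×60 + 2) × 24 + 8 = 33176.
Real time: 33176 / (24000/1001) = 4151147/3000 s.
Target frame: (4151147/3000) × (50) = 4151147/60 ≈ 69185.783 → 69186.
At 50 labels/s: frame 69186 → 00:23:03:36.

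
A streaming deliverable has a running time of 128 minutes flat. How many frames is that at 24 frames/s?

184320 frames

128 min = 7680 s.
Frames = 7680 × 24 = 184320.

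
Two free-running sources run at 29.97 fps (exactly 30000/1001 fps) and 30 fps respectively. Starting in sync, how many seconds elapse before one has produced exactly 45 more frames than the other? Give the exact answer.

The gap grows by |30 − 30000/1001| = 30/1001 frames per second.
Time for a 45-frame gap: 45 ÷ (30/1001) = 1501.5 s.

1501.5 seconds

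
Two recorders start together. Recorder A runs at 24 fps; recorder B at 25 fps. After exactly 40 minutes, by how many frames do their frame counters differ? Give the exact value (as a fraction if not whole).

40 min = 2400 s.
A emits 24 × 2400 = 57600 frames; B emits 25 × 2400 = 60000.
Difference = 2400 frames; B is ahead of A.

2400 frames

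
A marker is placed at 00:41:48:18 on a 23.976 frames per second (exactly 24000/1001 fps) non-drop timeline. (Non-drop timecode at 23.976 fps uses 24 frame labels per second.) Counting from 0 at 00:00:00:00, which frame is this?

60210

Total seconds to the label: (0 × 3600 + 41 × 60 + 48) = 2508.
Frame index = 2508 × 24 + 18 = 60210.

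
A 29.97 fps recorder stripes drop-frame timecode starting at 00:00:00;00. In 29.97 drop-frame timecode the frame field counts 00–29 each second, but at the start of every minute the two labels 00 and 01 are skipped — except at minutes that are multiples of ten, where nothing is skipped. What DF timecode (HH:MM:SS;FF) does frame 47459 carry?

00:26:23;17

Each 10-minute DF block holds 10 × 60 × 30 − 9 × 2 = 17982 frames. 47459 ÷ 17982 → 2 full blocks, remainder 11495.
Within the partial block the first minute is 1800 frames and each further minute 1798, so 6 further minute boundaries passed. Total skipped labels = 18 × 2 + 2 × 6 = 48.
Non-drop label index = 47459 + 48 = 47507; at 30 labels/s that is 00:26:23:17, i.e. DF 00:26:23;17.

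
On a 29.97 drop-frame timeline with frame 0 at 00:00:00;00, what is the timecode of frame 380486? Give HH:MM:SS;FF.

Each 10-minute DF block holds 10 × 60 × 30 − 9 × 2 = 17982 frames. 380486 ÷ 17982 → 21 full blocks, remainder 2864.
Within the partial block the first minute is 1800 frames and each further minute 1798, so 1 further minute boundary passed. Total skipped labels = 18 × 21 + 2 × 1 = 380.
Non-drop label index = 380486 + 380 = 380866; at 30 labels/s that is 03:31:35:16, i.e. DF 03:31:35;16.

03:31:35;16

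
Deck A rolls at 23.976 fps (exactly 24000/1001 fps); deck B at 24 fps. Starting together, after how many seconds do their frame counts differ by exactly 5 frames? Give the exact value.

The gap grows by |24 − 24000/1001| = 24/1001 frames per second.
Time for a 5-frame gap: 5 ÷ (24/1001) = 5005/24 s.

5005/24 seconds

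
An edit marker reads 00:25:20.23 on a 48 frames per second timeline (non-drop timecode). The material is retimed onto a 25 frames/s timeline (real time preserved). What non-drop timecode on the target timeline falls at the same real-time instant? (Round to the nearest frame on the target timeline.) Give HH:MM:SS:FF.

00:25:20:12

Source frame index: (0×3600 + 25×60 + 20) × 48 + 23 = 72983.
Real time: 72983 / (48) = 72983/48 s.
Target frame: (72983/48) × (25) = 1824575/48 ≈ 38011.979 → 38012.
At 25 labels/s: frame 38012 → 00:25:20:12.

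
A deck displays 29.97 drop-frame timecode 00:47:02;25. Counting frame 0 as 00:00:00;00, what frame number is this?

As if non-drop at 30 labels/s: (0 × 3600 + 47 × 60 + 2) × 30 + 25 = 84685.
Minute boundaries passed: 47; those not divisible by 10: 47 − 4 = 43; dropped labels = 2 × 43 = 86.
Actual frame index = 84685 − 86 = 84599.

84599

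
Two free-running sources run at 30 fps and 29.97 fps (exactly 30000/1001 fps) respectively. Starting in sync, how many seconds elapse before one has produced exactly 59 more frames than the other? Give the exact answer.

The gap grows by |30000/1001 − 30| = 30/1001 frames per second.
Time for a 59-frame gap: 59 ÷ (30/1001) = 59059/30 s.

59059/30 seconds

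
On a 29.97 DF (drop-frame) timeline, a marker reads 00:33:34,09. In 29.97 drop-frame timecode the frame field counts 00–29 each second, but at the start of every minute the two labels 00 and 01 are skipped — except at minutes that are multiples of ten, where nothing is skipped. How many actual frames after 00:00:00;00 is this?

Complete 10-minute blocks: 3, each 17982 frames → 53946.
Remaining 3 whole minutes in the current block: 1800 + 2 × 1798 = 5396 frames.
Within the current minute: 34 × 30 + 9 − 2 = 1027 (labels ;00/;01 skipped at this minute). Total = 53946 + 5396 + 1027 = 60369.

60369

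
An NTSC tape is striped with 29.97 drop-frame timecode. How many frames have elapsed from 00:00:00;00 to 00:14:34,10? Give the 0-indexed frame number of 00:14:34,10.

26204

Complete 10-minute blocks: 1, each 17982 frames → 17982.
Remaining 4 whole minutes in the current block: 1800 + 3 × 1798 = 7194 frames.
Within the current minute: 34 × 30 + 10 − 2 = 1028 (labels ;00/;01 skipped at this minute). Total = 17982 + 7194 + 1028 = 26204.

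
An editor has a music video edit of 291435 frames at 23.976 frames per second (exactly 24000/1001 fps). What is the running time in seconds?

Running time = 291435 / (24000/1001) = 12155.268125 s.

12155.268125 seconds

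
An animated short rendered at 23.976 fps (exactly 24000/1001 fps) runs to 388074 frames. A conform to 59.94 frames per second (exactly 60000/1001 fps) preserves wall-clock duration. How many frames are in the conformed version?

970185 frames

Target frames = source frames × (target rate / source rate) = 388074 × (60000/1001)/(24000/1001) = 388074 × 5/2 = 970185.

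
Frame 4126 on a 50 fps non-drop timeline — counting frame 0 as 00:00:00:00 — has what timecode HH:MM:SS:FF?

00:01:22:26

4126 ÷ 50 = 82 full seconds, remainder 26 frames.
82 s = 0 h 1 min 22 s.
Timecode: 00:01:22:26.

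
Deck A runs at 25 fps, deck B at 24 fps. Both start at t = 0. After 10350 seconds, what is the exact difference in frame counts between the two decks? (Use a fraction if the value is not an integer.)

10350 frames

A emits 25 × 10350 = 258750 frames; B emits 24 × 10350 = 248400.
Difference = 10350 frames; B is behind A.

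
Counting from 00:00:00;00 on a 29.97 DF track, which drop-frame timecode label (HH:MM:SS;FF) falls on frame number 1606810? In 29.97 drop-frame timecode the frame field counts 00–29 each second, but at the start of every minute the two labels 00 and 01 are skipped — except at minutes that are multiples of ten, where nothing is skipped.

14:53:33;28

Ten DF minutes hold 17982 frames, so frame 1606810 lies in block 89 (frames 1600398–1618379) with 6412 frames into that block.
The block's first minute is 1800 frames and the rest 1798 each; 6412 frames reaches minute 3, so 89 × 18 + 3 × 2 = 1608 labels have been skipped so far.
Adding those back, label number 1606810 + 1608 = 1608418 at 30 labels/s is 53613 s + 28 f = 14 h 53 min 33 s frame 28, i.e. 14:53:33;28.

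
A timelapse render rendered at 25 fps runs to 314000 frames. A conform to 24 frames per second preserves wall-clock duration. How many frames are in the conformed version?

301440 frames

Target frames = source frames × (target rate / source rate) = 314000 × (24)/(25) = 314000 × 24/25 = 301440.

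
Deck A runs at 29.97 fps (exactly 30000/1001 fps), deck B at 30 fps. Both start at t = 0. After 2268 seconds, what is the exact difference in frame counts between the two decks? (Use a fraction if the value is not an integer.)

9720/143 frames

A emits 30000/1001 × 2268 = 9720000/143 frames; B emits 30 × 2268 = 68040.
Difference = 9720/143 frames (≈ 67.9720); B is ahead of A.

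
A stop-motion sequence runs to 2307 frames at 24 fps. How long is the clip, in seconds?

96.125 seconds

Running time = 2307 / (24) = 96.125 s.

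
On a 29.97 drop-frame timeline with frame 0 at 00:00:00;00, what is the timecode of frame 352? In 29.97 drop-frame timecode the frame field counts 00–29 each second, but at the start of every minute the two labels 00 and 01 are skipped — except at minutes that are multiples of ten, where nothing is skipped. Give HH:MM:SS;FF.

Each 10-minute DF block holds 10 × 60 × 30 − 9 × 2 = 17982 frames. 352 ÷ 17982 → 0 full blocks, remainder 352.
Within the partial block the first minute is 1800 frames and each further minute 1798, so 0 further minute boundaries passed. Total skipped labels = 18 × 0 + 2 × 0 = 0.
Non-drop label index = 352 + 0 = 352; at 30 labels/s that is 00:00:11:22, i.e. DF 00:00:11;22.

00:00:11;22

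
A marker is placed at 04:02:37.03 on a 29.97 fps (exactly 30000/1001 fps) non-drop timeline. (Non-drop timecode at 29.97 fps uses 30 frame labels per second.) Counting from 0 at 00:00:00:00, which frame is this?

Total seconds to the label: (4 × 3600 + 2 × 60 + 37) = 14557.
Frame index = 14557 × 30 + 3 = 436713.

436713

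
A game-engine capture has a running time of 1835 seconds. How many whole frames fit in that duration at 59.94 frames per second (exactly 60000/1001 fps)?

109990 frames

Frames = 1835 × 60000/1001 = 110100000/1001 ≈ 109990.0100.
Complete frames: 109990.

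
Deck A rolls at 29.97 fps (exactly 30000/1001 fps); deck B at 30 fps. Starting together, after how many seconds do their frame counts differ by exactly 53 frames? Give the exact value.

The gap grows by |30 − 30000/1001| = 30/1001 frames per second.
Time for a 53-frame gap: 53 ÷ (30/1001) = 53053/30 s.

53053/30 seconds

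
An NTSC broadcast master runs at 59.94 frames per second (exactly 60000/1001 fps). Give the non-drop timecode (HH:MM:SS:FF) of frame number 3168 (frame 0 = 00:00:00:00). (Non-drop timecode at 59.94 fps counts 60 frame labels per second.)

00:00:52:48

3168 ÷ 60 = 52 full seconds, remainder 48 frames.
52 s = 0 h 0 min 52 s.
Timecode: 00:00:52:48.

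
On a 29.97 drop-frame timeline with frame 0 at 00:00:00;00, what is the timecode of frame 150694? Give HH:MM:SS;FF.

01:23:48;04

Ten DF minutes hold 17982 frames, so frame 150694 lies in block 8 (frames 143856–161837) with 6838 frames into that block.
The block's first minute is 1800 frames and the rest 1798 each; 6838 frames reaches minute 3, so 8 × 18 + 3 × 2 = 150 labels have been skipped so far.
Adding those back, label number 150694 + 150 = 150844 at 30 labels/s is 5028 s + 4 f = 1 h 23 min 48 s frame 4, i.e. 01:23:48;04.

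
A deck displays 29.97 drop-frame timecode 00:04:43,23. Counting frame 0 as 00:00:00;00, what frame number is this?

As if non-drop at 30 labels/s: (0 × 3600 + 4 × 60 + 43) × 30 + 23 = 8513.
Minute boundaries passed: 4; those not divisible by 10: 4 − 0 = 4; dropped labels = 2 × 4 = 8.
Actual frame index = 8513 − 8 = 8505.

8505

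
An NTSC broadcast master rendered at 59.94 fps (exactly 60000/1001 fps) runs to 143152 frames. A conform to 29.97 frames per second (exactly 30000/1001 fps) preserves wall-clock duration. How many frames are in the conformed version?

Target frames = source frames × (target rate / source rate) = 143152 × (30000/1001)/(60000/1001) = 143152 × 1/2 = 71576.

71576 frames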